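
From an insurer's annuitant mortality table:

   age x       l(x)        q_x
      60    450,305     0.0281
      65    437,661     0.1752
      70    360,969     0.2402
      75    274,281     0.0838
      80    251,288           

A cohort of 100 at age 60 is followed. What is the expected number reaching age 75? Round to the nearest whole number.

The relevant probability is 274,281/450,305 = 0.609100.
Expected number = 100 × 0.609100 = 61.

61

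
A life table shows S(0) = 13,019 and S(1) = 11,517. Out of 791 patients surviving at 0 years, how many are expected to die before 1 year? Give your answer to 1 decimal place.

91.3

The relevant probability is 1 − 11,517/13,019 = 0.115370.
Expected number = 791 × 0.115370 = 91.3.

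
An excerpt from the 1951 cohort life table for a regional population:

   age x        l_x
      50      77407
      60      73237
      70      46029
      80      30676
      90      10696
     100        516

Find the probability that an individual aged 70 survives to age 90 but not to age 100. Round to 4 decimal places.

We want 20|10q70 = (l_90 − l_100)/l_70.
This is the probability of reaching 90 but not 100, conditional on being alive at 70: (l_90 − l_100) / l_70.
= (10696 − 516) / 46029 = 10180 / 46029 = 0.221165.

0.2212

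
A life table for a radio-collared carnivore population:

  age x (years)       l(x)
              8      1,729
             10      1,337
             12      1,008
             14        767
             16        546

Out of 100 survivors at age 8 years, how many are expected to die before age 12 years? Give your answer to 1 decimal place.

The relevant probability is 1 − 1,008/1,729 = 0.417004.
Expected number = 100 × 0.417004 = 41.7.

41.7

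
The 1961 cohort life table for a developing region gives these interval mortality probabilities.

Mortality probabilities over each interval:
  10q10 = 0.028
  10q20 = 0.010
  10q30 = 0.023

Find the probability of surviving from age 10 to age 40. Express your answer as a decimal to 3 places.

0.940

30p10 = (1 − 0.028) × (1 − 0.010) × (1 − 0.023).
= 0.972 × 0.990 × 0.977 = 0.940148.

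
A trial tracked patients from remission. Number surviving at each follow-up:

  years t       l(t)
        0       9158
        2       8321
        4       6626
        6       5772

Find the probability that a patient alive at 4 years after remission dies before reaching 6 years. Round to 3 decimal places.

0.129

P(die before 6 | alive at 4) = 1 − l(6)/l(4) = 1 − 5772/6626 = (854)/6626 = 0.128886.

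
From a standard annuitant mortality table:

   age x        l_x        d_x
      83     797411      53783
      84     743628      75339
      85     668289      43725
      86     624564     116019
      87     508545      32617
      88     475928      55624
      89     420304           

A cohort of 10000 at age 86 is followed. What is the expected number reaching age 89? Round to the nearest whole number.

6730

The relevant probability is 420304/624564 = 0.672956.
Expected number = 10000 × 0.672956 = 6730.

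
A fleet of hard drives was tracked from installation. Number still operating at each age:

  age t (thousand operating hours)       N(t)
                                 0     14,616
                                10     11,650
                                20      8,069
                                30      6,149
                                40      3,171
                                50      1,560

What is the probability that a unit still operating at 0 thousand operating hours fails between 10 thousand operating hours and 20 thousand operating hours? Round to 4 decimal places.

This is the probability of reaching 10 but not 20, conditional on being operational at 0: (N(10) − N(20)) / N(0).
= (11,650 − 8,069) / 14,616 = 3,581 / 14,616 = 0.245005.

0.2450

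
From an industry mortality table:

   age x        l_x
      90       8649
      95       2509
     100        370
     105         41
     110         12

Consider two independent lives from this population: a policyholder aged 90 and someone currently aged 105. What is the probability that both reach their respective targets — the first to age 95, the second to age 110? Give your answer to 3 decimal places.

p₁ = l_95/l_90 = 2509/8649 = 0.290091; p₂ = l_110/l_105 = 12/41 = 0.292683.
P(both) = p₁ × p₂ = 0.290091 × 0.292683 = 0.084905.

0.085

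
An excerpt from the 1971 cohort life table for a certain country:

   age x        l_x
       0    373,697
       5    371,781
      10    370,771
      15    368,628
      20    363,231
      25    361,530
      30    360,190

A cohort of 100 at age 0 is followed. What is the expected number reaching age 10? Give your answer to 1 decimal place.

99.2

The relevant probability is 370,771/373,697 = 0.992170.
Expected number = 100 × 0.992170 = 99.2.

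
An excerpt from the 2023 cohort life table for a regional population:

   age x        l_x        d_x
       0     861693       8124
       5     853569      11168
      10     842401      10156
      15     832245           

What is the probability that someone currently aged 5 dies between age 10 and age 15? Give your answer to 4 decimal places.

We want 5|5q5 = (l_10 − l_15)/l_5.
This is the probability of reaching 10 but not 15, conditional on being alive at 5: (l_10 − l_15) / l_5.
= (842401 − 832245) / 853569 = 10156 / 853569 = 0.011898.

0.0119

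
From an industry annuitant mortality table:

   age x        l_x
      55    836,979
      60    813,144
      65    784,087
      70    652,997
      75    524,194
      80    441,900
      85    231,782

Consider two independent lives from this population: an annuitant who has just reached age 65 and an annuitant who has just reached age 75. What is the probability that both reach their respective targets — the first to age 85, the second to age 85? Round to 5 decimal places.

p₁ = l_85/l_65 = 231,782/784,087 = 0.295608; p₂ = l_85/l_75 = 231,782/524,194 = 0.442168.
P(both) = p₁ × p₂ = 0.295608 × 0.442168 = 0.130708.

0.13071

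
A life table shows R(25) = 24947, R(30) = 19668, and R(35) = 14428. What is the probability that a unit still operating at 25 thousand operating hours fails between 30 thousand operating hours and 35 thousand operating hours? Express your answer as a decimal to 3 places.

0.210

This is the probability of reaching 30 but not 35, conditional on being operational at 25: (R(30) − R(35)) / R(25).
= (19668 − 14428) / 24947 = 5240 / 24947 = 0.210045.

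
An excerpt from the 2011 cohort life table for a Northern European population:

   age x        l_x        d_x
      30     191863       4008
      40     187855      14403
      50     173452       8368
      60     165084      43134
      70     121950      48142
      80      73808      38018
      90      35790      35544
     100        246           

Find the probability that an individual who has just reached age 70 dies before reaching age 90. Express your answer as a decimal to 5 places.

0.70652

P(die before 90 | alive at 70) = 1 − l_90/l_70 = 1 − 35790/121950 = (86160)/121950 = 0.706519.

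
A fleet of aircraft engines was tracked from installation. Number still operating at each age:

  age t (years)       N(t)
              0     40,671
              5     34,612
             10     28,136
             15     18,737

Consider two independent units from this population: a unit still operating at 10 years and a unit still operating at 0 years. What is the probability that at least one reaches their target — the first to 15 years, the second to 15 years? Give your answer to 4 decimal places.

p₁ = N(15)/N(10) = 18,737/28,136 = 0.665944; p₂ = N(15)/N(0) = 18,737/40,671 = 0.460697.
P(at least one) = 1 − (1−p₁)(1−p₂) = 1 − 0.334056 × 0.539303 = 0.819843.

0.8198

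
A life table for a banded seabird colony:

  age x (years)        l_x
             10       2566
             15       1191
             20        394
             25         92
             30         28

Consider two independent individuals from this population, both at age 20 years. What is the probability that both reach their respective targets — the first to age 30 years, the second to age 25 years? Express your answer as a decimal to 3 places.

p₁ = l_30/l_20 = 28/394 = 0.071066; p₂ = l_25/l_20 = 92/394 = 0.233503.
P(both) = p₁ × p₂ = 0.071066 × 0.233503 = 0.016594.

0.017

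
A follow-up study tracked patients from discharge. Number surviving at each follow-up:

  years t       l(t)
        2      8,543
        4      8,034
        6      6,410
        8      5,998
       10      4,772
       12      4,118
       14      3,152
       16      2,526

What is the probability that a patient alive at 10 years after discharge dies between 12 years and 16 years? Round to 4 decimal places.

This is the probability of reaching 12 but not 16, conditional on being alive at 10: (l(12) − l(16)) / l(10).
= (4,118 − 2,526) / 4,772 = 1,592 / 4,772 = 0.333613.

0.3336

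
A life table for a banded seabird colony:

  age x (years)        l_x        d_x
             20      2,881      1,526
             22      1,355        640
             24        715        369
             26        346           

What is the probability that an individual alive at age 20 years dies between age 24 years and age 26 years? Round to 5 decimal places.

0.12808

This is the probability of reaching 24 but not 26, conditional on being alive at 20: (l_24 − l_26) / l_20.
= (715 − 346) / 2,881 = 369 / 2,881 = 0.128081.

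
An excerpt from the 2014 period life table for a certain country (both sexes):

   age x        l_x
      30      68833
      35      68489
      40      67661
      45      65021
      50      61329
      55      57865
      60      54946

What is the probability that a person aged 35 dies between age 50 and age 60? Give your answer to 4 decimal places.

0.0932

This is the probability of reaching 50 but not 60, conditional on being alive at 35: (l_50 − l_60) / l_35.
= (61329 − 54946) / 68489 = 6383 / 68489 = 0.093197.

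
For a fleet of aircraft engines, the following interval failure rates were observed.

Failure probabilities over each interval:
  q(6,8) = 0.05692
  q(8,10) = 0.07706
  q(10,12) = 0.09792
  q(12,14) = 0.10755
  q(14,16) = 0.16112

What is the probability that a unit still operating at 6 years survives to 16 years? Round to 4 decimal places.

The overall survival probability is (1 − 0.05692) × (1 − 0.07706) × (1 − 0.09792) × (1 − 0.10755) × (1 − 0.16112).
= 0.94308 × 0.92294 × 0.90208 × 0.89245 × 0.83888 = 0.587829.

0.5878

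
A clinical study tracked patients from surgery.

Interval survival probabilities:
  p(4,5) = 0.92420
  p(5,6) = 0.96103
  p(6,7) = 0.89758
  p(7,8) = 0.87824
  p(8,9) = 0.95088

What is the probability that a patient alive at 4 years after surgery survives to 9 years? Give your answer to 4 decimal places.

0.6658

P(survive 4→9) = 0.92420 × 0.96103 × 0.89758 × 0.87824 × 0.95088.
= 0.665756.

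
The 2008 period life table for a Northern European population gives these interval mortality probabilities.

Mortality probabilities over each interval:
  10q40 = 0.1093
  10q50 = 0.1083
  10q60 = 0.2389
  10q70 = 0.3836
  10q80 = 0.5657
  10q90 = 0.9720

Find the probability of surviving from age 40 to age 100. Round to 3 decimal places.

The overall survival probability is (1 − 0.1093) × (1 − 0.1083) × (1 − 0.2389) × (1 − 0.3836) × (1 − 0.5657) × (1 − 0.9720).
= 0.8907 × 0.8917 × 0.7611 × 0.6164 × 0.4343 × 0.0280 = 0.004531.

0.005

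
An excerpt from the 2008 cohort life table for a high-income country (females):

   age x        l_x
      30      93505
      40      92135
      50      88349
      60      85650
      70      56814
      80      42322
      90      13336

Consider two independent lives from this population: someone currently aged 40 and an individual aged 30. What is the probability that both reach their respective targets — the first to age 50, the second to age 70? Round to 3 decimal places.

p₁ = l_50/l_40 = 88349/92135 = 0.958908; p₂ = l_70/l_30 = 56814/93505 = 0.607604.
P(both) = p₁ × p₂ = 0.958908 × 0.607604 = 0.582636.

0.583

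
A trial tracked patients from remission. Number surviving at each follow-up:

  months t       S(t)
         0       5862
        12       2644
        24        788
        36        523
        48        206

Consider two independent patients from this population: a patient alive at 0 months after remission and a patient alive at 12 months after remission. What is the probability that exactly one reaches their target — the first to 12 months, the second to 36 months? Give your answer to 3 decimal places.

p₁ = S(12)/S(0) = 2644/5862 = 0.451041; p₂ = S(36)/S(12) = 523/2644 = 0.197806.
P(exactly one) = p₁(1−p₂) + (1−p₁)p₂ = 0.361822 + 0.108587 = 0.470410.

0.470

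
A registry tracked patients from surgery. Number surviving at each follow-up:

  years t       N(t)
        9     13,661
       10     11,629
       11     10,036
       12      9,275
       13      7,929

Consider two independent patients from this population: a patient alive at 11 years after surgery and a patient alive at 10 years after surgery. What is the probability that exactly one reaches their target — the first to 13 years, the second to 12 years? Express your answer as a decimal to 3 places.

p₁ = N(13)/N(11) = 7,929/10,036 = 0.790056; p₂ = N(12)/N(10) = 9,275/11,629 = 0.797575.
P(exactly one) = p₁(1−p₂) + (1−p₁)p₂ = 0.159927 + 0.167446 = 0.327373.

0.327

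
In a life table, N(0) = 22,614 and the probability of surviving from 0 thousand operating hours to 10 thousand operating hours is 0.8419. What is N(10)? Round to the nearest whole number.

19039

N(10) = N(0) × p = 22,614 × 0.8419 = 19039.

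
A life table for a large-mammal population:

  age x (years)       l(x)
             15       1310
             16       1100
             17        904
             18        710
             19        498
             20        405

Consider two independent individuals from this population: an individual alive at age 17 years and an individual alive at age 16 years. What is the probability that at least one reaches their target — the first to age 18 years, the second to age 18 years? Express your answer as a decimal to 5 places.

p₁ = l(18)/l(17) = 710/904 = 0.785398; p₂ = l(18)/l(16) = 710/1100 = 0.645455.
P(at least one) = 1 − (1−p₁)(1−p₂) = 1 − 0.214602 × 0.354545 = 0.923914.

0.92391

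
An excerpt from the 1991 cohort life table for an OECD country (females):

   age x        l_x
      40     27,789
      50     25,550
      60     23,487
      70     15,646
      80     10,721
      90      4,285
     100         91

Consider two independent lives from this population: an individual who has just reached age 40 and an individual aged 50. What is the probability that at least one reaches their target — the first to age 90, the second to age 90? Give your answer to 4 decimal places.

0.2960

p₁ = l_90/l_40 = 4,285/27,789 = 0.154198; p₂ = l_90/l_50 = 4,285/25,550 = 0.167710.
P(at least one) = 1 − (1−p₁)(1−p₂) = 1 − 0.845802 × 0.832290 = 0.296047.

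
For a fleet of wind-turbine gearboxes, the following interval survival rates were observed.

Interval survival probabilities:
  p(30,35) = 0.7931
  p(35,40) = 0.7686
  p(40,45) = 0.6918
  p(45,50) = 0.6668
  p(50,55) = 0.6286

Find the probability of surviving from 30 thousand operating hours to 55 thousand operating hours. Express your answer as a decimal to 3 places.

0.177

P(survive 30→55) = 0.7931 × 0.7686 × 0.6918 × 0.6668 × 0.6286.
= 0.176758.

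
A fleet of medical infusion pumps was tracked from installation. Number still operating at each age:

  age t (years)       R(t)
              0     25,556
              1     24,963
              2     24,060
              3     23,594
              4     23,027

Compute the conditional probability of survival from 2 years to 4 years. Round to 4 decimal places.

The conditional survival probability is R(4)/R(2) = 23,027/24,060 = 0.957066.

0.9571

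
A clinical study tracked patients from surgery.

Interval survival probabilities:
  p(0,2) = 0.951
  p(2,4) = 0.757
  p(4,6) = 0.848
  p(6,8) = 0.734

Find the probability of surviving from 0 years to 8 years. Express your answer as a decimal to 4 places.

0.4481

Chaining the interval survival probabilities: 0.951 × 0.757 × 0.848 × 0.734.
= 0.448093.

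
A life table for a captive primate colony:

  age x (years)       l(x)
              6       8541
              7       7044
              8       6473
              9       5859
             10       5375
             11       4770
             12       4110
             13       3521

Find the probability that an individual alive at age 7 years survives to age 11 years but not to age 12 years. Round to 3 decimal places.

This is the probability of reaching 11 but not 12, conditional on being alive at 7: (l(11) − l(12)) / l(7).
= (4770 − 4110) / 7044 = 660 / 7044 = 0.093697.

0.094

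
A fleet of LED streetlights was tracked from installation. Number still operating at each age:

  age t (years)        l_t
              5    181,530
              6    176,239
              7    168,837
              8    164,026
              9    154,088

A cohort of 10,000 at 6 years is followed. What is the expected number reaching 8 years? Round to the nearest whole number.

The relevant probability is 164,026/176,239 = 0.930702.
Expected number = 10,000 × 0.930702 = 9307.

9307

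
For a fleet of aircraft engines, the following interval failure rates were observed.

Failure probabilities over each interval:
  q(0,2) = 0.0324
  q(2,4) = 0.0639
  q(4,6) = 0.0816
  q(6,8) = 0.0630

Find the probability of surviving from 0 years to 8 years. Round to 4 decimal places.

Chaining the interval survival probabilities: (1 − 0.0324) × (1 − 0.0639) × (1 − 0.0816) × (1 − 0.0630).
= 0.9676 × 0.9361 × 0.9184 × 0.9370 = 0.779452.

0.7795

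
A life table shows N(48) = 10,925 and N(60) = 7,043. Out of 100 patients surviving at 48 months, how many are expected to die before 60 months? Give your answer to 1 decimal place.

35.5

The relevant probability is 1 − 7,043/10,925 = 0.355332.
Expected number = 100 × 0.355332 = 35.5.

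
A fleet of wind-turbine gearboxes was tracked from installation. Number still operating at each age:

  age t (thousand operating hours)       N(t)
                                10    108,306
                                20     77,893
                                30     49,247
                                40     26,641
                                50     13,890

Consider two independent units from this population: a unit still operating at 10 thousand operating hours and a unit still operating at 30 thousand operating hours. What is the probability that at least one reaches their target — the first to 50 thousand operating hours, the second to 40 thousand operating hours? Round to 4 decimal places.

0.5998

p₁ = N(50)/N(10) = 13,890/108,306 = 0.128248; p₂ = N(40)/N(30) = 26,641/49,247 = 0.540967.
P(at least one) = 1 − (1−p₁)(1−p₂) = 1 − 0.871752 × 0.459033 = 0.599837.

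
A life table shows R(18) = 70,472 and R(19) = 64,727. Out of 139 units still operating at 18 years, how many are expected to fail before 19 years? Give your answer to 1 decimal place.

11.3

The relevant probability is 1 − 64,727/70,472 = 0.081522.
Expected number = 139 × 0.081522 = 11.3.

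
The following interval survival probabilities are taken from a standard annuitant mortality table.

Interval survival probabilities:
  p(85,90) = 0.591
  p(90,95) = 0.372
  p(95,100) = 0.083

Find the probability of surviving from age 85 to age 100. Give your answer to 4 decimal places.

Chaining the interval survival probabilities: 0.591 × 0.372 × 0.083.
= 0.018248.

0.0182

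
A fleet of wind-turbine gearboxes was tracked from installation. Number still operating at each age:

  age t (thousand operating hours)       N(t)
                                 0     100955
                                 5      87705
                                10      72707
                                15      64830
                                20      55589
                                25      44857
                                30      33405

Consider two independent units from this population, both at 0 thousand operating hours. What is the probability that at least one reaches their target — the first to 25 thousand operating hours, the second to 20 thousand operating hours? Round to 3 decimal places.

0.750

p₁ = N(25)/N(0) = 44857/100955 = 0.444327; p₂ = N(20)/N(0) = 55589/100955 = 0.550631.
P(at least one) = 1 − (1−p₁)(1−p₂) = 1 − 0.555673 × 0.449369 = 0.750298.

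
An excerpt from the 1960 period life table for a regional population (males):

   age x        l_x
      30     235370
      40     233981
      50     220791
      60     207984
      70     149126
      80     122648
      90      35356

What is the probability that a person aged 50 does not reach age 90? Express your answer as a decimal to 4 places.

0.8399

P(die before 90 | alive at 50) = 1 − l_90/l_50 = 1 − 35356/220791 = (185435)/220791 = 0.839867.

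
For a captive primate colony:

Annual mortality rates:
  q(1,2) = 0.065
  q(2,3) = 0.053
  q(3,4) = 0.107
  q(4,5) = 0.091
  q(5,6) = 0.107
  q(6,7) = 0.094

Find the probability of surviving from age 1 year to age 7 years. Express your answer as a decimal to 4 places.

Survival from 1 to 7 is the product of surviving each interval: (1 − 0.065) × (1 − 0.053) × (1 − 0.107) × (1 − 0.091) × (1 − 0.107) × (1 − 0.094).
= 0.935 × 0.947 × 0.893 × 0.909 × 0.893 × 0.906 = 0.581509.

0.5815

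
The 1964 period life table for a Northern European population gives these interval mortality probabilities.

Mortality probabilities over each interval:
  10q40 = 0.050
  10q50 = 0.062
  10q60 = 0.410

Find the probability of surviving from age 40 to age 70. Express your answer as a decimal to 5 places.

30p40 = (1 − 0.050) × (1 − 0.062) × (1 − 0.410).
= 0.950 × 0.938 × 0.590 = 0.525749.

0.52575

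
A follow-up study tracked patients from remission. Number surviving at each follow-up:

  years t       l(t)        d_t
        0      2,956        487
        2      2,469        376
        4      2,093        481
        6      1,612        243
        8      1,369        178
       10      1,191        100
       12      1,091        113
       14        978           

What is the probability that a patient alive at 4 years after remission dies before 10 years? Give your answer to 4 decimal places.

0.4310

P(die before 10 | alive at 4) = 1 − l(10)/l(4) = 1 − 1,191/2,093 = (902)/2,093 = 0.430960.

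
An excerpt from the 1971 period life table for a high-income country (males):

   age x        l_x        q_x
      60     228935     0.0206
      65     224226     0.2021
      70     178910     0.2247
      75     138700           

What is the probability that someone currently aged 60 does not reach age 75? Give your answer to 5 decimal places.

P(die before 75 | alive at 60) = 1 − l_75/l_60 = 1 − 138700/228935 = (90235)/228935 = 0.394151.

0.39415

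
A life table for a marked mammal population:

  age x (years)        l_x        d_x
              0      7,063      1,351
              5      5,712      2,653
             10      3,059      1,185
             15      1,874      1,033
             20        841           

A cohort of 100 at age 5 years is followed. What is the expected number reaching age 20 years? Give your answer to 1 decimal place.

14.7

The relevant probability is 841/5,712 = 0.147234.
Expected number = 100 × 0.147234 = 14.7.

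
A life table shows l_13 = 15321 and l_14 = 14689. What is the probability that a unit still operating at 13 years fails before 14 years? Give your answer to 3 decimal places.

0.041

P(fail before 14 | operational at 13) = 1 − l_14/l_13 = 1 − 14689/15321 = (632)/15321 = 0.041251.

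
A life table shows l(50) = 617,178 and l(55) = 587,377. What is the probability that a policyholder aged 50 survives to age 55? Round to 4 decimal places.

The conditional survival probability is l(55)/l(50) = 587,377/617,178 = 0.951714.

0.9517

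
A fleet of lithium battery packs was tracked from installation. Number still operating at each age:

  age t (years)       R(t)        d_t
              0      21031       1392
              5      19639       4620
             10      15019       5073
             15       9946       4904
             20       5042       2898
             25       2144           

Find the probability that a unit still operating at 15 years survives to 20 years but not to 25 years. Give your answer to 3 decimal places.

This is the probability of reaching 20 but not 25, conditional on being operational at 15: (R(20) − R(25)) / R(15).
= (5042 − 2144) / 9946 = 2898 / 9946 = 0.291373.

0.291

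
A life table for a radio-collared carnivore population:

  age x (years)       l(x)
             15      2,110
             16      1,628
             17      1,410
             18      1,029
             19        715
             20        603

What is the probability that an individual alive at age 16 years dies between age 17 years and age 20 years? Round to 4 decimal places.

0.4957

This is the probability of reaching 17 but not 20, conditional on being alive at 16: (l(17) − l(20)) / l(16).
= (1,410 − 603) / 1,628 = 807 / 1,628 = 0.495700.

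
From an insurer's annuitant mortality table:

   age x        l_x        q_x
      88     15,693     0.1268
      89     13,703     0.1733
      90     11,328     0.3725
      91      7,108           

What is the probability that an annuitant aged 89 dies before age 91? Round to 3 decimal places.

P(die before 91 | alive at 89) = 1 − l_91/l_89 = 1 − 7,108/13,703 = (6,595)/13,703 = 0.481281.

0.481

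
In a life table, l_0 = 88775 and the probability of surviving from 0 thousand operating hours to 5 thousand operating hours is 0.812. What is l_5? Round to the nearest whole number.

l_5 = l_0 × p = 88775 × 0.812 = 72085.

72085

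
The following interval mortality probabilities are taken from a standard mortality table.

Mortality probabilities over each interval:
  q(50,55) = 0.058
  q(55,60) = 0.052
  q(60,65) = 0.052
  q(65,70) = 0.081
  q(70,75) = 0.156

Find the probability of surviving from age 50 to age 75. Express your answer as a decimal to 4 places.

0.6566

Chaining the interval survival probabilities: (1 − 0.058) × (1 − 0.052) × (1 − 0.052) × (1 − 0.081) × (1 − 0.156).
= 0.942 × 0.948 × 0.948 × 0.919 × 0.844 = 0.656637.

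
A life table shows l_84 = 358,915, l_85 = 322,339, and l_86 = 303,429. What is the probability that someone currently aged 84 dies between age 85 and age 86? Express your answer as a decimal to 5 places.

0.05269

We want 1|1q84 = (l_85 − l_86)/l_84.
This is the probability of reaching 85 but not 86, conditional on being alive at 84: (l_85 − l_86) / l_84.
= (322,339 − 303,429) / 358,915 = 18,910 / 358,915 = 0.052687.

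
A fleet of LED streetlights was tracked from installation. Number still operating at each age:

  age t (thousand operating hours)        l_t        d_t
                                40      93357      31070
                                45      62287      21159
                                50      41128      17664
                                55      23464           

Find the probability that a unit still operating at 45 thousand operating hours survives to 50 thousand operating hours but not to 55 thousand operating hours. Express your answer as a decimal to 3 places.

This is the probability of reaching 50 but not 55, conditional on being operational at 45: (l_50 − l_55) / l_45.
= (41128 − 23464) / 62287 = 17664 / 62287 = 0.283590.

0.284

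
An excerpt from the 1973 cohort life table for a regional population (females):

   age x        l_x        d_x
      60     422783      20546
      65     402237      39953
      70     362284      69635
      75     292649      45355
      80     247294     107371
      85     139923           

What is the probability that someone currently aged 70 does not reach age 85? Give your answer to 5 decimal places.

P(die before 85 | alive at 70) = 1 − l_85/l_70 = 1 − 139923/362284 = (222361)/362284 = 0.613775.

0.61378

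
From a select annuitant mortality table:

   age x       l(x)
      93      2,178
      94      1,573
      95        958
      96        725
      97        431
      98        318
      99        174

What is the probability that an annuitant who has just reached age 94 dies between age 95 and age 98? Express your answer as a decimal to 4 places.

0.4069

This is the probability of reaching 95 but not 98, conditional on being alive at 94: (l(95) − l(98)) / l(94).
= (958 − 318) / 1,573 = 640 / 1,573 = 0.406866.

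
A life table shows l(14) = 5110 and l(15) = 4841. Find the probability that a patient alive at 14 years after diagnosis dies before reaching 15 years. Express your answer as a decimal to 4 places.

P(die before 15 | alive at 14) = 1 − l(15)/l(14) = 1 − 4841/5110 = (269)/5110 = 0.052642.

0.0526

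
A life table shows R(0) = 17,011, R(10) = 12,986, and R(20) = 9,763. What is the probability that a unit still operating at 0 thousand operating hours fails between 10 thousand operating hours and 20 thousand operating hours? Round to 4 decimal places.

This is the probability of reaching 10 but not 20, conditional on being operational at 0: (R(10) − R(20)) / R(0).
= (12,986 − 9,763) / 17,011 = 3,223 / 17,011 = 0.189466.

0.1895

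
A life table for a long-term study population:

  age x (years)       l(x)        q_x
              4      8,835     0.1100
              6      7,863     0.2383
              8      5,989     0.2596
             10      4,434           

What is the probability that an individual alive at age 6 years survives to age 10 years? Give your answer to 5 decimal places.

The conditional survival probability is l(10)/l(6) = 4,434/7,863 = 0.563907.

0.56391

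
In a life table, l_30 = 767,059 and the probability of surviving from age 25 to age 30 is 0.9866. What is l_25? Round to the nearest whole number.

777477

l_25 = l_30 / p = 767,059 / 0.9866 = 777477.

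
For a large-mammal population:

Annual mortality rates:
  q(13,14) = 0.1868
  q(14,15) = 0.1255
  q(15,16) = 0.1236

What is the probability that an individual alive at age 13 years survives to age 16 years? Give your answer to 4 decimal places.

The overall survival probability is (1 − 0.1868) × (1 − 0.1255) × (1 − 0.1236).
= 0.8132 × 0.8745 × 0.8764 = 0.623246.

0.6232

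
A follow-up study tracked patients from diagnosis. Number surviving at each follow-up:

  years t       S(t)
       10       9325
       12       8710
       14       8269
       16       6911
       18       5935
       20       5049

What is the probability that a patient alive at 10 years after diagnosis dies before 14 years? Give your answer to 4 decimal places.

P(die before 14 | alive at 10) = 1 − S(14)/S(10) = 1 − 8269/9325 = (1056)/9325 = 0.113244.

0.1132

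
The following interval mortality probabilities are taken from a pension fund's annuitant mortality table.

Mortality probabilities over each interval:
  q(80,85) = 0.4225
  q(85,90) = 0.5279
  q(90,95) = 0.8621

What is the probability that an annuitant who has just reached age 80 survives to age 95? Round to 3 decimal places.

0.038

The overall survival probability is (1 − 0.4225) × (1 − 0.5279) × (1 − 0.8621).
= 0.5775 × 0.4721 × 0.1379 = 0.037597.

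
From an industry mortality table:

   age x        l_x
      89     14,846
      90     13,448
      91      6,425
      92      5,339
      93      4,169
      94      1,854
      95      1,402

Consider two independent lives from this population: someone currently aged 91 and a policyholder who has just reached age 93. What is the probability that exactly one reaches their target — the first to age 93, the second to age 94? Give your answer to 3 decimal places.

0.516

p₁ = l_93/l_91 = 4,169/6,425 = 0.648872; p₂ = l_94/l_93 = 1,854/4,169 = 0.444711.
P(exactly one) = p₁(1−p₂) + (1−p₁)p₂ = 0.360311 + 0.156150 = 0.516462.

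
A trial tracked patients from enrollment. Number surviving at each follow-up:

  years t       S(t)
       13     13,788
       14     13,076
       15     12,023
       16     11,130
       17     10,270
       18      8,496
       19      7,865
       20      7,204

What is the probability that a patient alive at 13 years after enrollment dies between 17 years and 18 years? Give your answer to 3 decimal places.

This is the probability of reaching 17 but not 18, conditional on being alive at 13: (S(17) − S(18)) / S(13).
= (10,270 − 8,496) / 13,788 = 1,774 / 13,788 = 0.128663.

0.129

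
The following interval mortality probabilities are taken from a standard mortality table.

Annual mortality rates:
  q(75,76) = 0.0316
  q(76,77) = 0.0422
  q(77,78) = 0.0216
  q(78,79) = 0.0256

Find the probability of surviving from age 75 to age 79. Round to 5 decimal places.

0.88427

P(survive 75→79) = (1 − 0.0316) × (1 − 0.0422) × (1 − 0.0216) × (1 − 0.0256).
= 0.9684 × 0.9578 × 0.9784 × 0.9744 = 0.884267.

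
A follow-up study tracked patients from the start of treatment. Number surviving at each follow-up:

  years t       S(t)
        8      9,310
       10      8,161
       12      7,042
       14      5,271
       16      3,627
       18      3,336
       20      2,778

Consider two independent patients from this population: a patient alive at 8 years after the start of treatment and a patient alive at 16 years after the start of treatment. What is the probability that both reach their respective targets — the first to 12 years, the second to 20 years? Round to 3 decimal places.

p₁ = S(12)/S(8) = 7,042/9,310 = 0.756391; p₂ = S(20)/S(16) = 2,778/3,627 = 0.765922.
P(both) = p₁ × p₂ = 0.756391 × 0.765922 = 0.579337.

0.579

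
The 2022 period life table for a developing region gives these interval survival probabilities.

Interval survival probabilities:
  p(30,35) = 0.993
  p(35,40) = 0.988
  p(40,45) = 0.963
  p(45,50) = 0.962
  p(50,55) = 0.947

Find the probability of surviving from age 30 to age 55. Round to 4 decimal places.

Chaining the interval survival probabilities: 0.993 × 0.988 × 0.963 × 0.962 × 0.947.
= 0.860711.

0.8607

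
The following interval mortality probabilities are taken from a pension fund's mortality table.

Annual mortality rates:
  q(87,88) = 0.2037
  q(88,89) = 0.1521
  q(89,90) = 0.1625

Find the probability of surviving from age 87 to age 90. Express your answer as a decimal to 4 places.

0.5655

P(survive 87→90) = (1 − 0.2037) × (1 − 0.1521) × (1 − 0.1625).
= 0.7963 × 0.8479 × 0.8375 = 0.565466.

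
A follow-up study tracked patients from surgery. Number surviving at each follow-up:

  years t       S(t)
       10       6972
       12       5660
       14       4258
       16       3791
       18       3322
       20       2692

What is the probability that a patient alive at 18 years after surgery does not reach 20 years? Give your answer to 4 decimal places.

P(die before 20 | alive at 18) = 1 − S(20)/S(18) = 1 − 2692/3322 = (630)/3322 = 0.189645.

0.1896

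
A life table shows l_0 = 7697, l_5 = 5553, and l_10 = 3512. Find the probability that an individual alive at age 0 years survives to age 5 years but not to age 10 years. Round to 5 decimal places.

0.26517

This is the probability of reaching 5 but not 10, conditional on being alive at 0: (l_5 − l_10) / l_0.
= (5553 − 3512) / 7697 = 2041 / 7697 = 0.265168.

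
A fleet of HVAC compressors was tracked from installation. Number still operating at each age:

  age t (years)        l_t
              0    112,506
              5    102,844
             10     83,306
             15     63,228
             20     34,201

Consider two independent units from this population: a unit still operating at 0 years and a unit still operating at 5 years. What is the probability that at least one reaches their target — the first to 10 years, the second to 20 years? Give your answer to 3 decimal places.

0.827

p₁ = l_10/l_0 = 83,306/112,506 = 0.740458; p₂ = l_20/l_5 = 34,201/102,844 = 0.332552.
P(at least one) = 1 − (1−p₁)(1−p₂) = 1 − 0.259542 × 0.667448 = 0.826769.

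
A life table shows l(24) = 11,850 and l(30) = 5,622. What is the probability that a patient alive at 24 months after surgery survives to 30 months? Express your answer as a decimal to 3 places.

The conditional survival probability is l(30)/l(24) = 5,622/11,850 = 0.474430.

0.474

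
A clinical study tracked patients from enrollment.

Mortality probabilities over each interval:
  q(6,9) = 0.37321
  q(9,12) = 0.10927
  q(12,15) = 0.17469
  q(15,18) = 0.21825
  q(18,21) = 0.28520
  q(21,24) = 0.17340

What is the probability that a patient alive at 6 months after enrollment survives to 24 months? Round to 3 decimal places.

0.213

P(survive 6→24) = (1 − 0.37321) × (1 − 0.10927) × (1 − 0.17469) × (1 − 0.21825) × (1 − 0.28520) × (1 − 0.17340).
= 0.62679 × 0.89073 × 0.82531 × 0.78175 × 0.71480 × 0.82660 = 0.212830.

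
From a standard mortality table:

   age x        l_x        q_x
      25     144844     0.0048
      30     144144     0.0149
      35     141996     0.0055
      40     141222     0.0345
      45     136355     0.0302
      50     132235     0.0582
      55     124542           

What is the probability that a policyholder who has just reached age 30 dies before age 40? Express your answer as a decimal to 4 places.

P(die before 40 | alive at 30) = 1 − l_40/l_30 = 1 − 141222/144144 = (2922)/144144 = 0.020271.

0.0203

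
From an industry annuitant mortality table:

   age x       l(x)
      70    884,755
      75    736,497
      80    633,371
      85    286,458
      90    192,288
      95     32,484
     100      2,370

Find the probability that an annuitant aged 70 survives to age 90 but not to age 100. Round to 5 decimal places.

0.21466

This is the probability of reaching 90 but not 100, conditional on being alive at 70: (l(90) − l(100)) / l(70).
= (192,288 − 2,370) / 884,755 = 189,918 / 884,755 = 0.214656.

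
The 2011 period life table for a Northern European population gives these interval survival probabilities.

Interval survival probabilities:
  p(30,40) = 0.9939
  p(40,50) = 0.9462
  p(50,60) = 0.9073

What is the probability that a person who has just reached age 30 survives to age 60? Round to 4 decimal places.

P(survive 30→60) = 0.9939 × 0.9462 × 0.9073.
= 0.853250.

0.8533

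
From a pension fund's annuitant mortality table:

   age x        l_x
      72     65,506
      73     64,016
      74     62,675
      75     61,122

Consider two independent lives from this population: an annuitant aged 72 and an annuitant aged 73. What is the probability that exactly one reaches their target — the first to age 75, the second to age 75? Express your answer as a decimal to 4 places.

0.1061

p₁ = l_75/l_72 = 61,122/65,506 = 0.933075; p₂ = l_75/l_73 = 61,122/64,016 = 0.954793.
P(exactly one) = p₁(1−p₂) + (1−p₁)p₂ = 0.042182 + 0.063900 = 0.106081.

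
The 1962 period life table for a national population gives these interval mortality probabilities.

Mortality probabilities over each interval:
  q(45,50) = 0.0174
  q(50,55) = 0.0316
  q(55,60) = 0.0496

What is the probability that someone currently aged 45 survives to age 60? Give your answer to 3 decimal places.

The overall survival probability is (1 − 0.0174) × (1 − 0.0316) × (1 − 0.0496).
= 0.9826 × 0.9684 × 0.9504 = 0.904353.

0.904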